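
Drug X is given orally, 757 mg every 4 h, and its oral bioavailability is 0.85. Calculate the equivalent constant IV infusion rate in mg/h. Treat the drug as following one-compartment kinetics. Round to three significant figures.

161 mg/h

Equivalent systemic input: infusion rate = F·D/τ.
Rate = 0.85 × 757 / 4 = 160.9 mg/h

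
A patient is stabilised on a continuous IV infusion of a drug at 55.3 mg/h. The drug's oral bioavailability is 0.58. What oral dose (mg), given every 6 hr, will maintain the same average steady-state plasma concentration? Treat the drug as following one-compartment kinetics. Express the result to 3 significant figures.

572 mg

To maintain the same Css, the systemic dosing rate must be unchanged: F·D/τ = infusion rate.
D = rate × τ / F = 55.3 × 6 / 0.58 = 572.1 mg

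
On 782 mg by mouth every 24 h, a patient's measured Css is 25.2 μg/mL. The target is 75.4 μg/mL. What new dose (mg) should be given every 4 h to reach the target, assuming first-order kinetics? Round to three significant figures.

With linear kinetics, Css is proportional to dose rate (D/τ) at fixed clearance.
D₂ = D₁ × (Css,target / Css,current) × (τ₂/τ₁) = 782 × (75.4/25.2) × (4/24) = 390.0 mg

390 mg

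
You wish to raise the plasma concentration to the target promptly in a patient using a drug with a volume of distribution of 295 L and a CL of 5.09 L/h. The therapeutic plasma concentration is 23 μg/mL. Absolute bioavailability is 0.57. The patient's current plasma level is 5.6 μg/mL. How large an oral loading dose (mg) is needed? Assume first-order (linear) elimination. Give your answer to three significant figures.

The loading dose fills Vd to the target concentration.
Concentration deficit ΔC = 23 − 5.6 = 17.40 mg/L
LD = Vd × ΔC / F = 295.0 × 17.40 / 0.57 = 9005 mg

9010 mg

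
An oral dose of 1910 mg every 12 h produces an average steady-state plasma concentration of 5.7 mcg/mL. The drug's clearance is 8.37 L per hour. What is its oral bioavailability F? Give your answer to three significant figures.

0.300

F·D/τ = CL·Css at steady state → F = CL·Css·τ / D.
F = 8.37 × 5.7 × 12 / 1910 = 0.300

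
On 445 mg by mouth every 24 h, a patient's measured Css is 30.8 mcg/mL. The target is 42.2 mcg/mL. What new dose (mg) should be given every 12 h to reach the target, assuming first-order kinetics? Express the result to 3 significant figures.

For first-order elimination, Css ∝ F·D/(CL·τ); F and CL are unchanged, so Css ∝ D/τ.
D₂ = D₁ × (Css,target / Css,current) × (τ₂/τ₁) = 445 × (42.2/30.8) × (12/24) = 304.9 mg

305 mg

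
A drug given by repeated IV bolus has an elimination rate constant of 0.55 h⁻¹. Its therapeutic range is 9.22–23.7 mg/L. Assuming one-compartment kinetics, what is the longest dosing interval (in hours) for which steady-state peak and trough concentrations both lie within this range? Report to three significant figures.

Between IV bolus doses, concentration decays as C = C₀·e^(−kτ), so C_peak/C_trough = e^(kτ).
τ_max = ln(C_peak/C_trough) / k = ln(23.7/9.22) / 0.5500 = 0.9441 / 0.5500 = 1.717 h

1.72 h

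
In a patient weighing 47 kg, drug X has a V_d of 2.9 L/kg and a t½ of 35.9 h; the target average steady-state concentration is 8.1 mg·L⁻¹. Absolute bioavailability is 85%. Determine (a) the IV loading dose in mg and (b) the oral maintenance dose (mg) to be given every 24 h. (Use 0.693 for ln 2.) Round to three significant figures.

Vd(total) = 47 kg × 2.9 L/kg = 136.3 L
LD = Vd × C = 136.3 × 8.1 = 1104 mg
CL = 0.693 × Vd / t½ = 0.693 × 136.3 / 35.9 = 2.631 L/h
D = CL × Css × τ / F = 2.631 × 8.1 × 24 / 0.85 = 601.7 mg

(a) 1100 mg; (b) 602 mg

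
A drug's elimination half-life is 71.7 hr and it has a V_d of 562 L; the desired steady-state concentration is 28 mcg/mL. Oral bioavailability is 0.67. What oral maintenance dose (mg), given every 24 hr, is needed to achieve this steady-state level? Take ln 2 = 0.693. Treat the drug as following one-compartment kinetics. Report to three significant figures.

5450 mg

CL = ln 2 · Vd / t½ = 0.693 × 562.0 / 71.7 = 5.432 L/h
D = CL × Css × τ / F = 5.432 × 28 × 24 / 0.67 = 5448 mg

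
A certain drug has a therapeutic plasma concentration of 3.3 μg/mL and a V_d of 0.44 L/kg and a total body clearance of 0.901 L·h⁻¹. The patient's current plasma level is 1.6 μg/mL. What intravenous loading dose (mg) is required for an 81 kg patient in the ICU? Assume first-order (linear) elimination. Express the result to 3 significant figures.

Total Vd = 0.44 × 81 = 35.64 L
Concentration deficit ΔC = 3.3 − 1.6 = 1.700 mg/L
LD = Vd × ΔC = 35.64 × 1.700 = 60.59 mg

60.6 mg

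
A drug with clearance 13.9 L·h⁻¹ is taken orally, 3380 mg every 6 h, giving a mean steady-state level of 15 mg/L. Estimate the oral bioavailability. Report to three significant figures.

0.370

F·D/τ = CL·Css at steady state → F = CL·Css·τ / D.
F = 13.9 × 15 × 6 / 3380 = 0.370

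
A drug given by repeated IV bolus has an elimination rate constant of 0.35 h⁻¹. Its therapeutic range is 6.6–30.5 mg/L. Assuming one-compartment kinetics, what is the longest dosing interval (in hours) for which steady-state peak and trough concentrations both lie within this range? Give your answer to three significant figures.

Between IV bolus doses, concentration decays as C = C₀·e^(−kτ), so C_peak/C_trough = e^(kτ).
τ_max = ln(C_peak/C_trough) / k = ln(30.5/6.6) / 0.3500 = 1.531 / 0.3500 = 4.374 h

4.37 h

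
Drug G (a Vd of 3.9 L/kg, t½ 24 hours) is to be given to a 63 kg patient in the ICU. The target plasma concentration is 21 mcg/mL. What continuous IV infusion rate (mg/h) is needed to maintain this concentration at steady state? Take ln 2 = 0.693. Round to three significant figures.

149 mg/h

Vd = 3.9 L/kg × 63 kg = 245.7 L
CL = 0.693 × Vd / t½ = 0.693 × 245.7 / 24 = 7.095 L/h
Infusion rate = CL × Css = 7.095 × 21 = 149.0 mg/h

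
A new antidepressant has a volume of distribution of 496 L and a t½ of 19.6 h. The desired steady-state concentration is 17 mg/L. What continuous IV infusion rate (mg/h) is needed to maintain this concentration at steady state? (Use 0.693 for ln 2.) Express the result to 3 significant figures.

k = 0.693/19.6 = 0.03536 h⁻¹, so CL = k·Vd = 0.03536 × 496.0 = 17.54 L/h
Infusion rate = CL × Css = 17.54 × 17 = 298.2 mg/h

298 mg/h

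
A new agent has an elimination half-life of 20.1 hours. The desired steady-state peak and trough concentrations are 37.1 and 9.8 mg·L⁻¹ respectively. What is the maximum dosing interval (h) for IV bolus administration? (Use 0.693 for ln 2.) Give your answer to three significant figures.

38.6 h

k = 0.693 / t½ = 0.693 / 20.1 = 0.03448 h⁻¹
Between IV bolus doses, concentration decays as C = C₀·e^(−kτ), so C_peak/C_trough = e^(kτ).
τ_max = ln(C_peak/C_trough) / k = ln(37.1/9.8) / 0.03448 = 1.331 / 0.03448 = 38.60 h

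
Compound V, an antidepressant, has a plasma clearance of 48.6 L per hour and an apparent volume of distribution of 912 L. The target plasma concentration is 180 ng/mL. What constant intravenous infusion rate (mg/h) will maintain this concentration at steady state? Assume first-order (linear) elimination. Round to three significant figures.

8.75 mg/h

C = 180 ng/mL = 0.1800 mg/L
At steady state, infusion rate equals elimination rate: rate in = CL × Css.
Infusion rate = CL · Css = 48.60 L/h × 0.18 mg/L = 8.748 mg/h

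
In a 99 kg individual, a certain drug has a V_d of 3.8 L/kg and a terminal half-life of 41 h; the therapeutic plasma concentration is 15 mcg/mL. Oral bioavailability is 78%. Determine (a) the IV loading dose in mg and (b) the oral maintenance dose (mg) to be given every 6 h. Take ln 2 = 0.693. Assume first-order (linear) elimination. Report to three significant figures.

(a) 5640 mg; (b) 734 mg

Total Vd = 3.8 × 99 = 376.2 L
LD = Vd × C = 376.2 × 15 = 5643 mg
CL = 0.693 × Vd / t½ = 0.693 × 376.2 / 41 = 6.359 L/h
D = CL × Css × τ / F = 6.359 × 15 × 6 / 0.78 = 733.7 mg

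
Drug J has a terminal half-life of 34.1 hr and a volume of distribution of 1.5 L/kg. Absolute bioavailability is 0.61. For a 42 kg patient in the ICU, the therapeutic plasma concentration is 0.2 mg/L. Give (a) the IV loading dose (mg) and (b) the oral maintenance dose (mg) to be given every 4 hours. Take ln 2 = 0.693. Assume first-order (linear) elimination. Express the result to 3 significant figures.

(a) 12.6 mg; (b) 1.68 mg

Vd = 1.5 L/kg × 42 kg = 63.00 L
LD = Vd × C = 63.00 × 0.2 = 12.60 mg
CL = 0.693 × Vd / t½ = 0.693 × 63.00 / 34.1 = 1.280 L/h
D = CL × Css × τ / F = 1.280 × 0.2 × 4 / 0.61 = 1.679 mg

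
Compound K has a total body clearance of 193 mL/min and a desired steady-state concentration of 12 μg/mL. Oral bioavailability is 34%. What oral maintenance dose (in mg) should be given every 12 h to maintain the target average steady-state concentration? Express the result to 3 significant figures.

CL = 193 mL/min × 60/1000 = 11.58 L/h
At steady state, dose per interval replaces the amount cleared in that interval: F·D/τ = CL·Css.
D = CL × Css × τ / F = 11.58 × 12 × 12 / 0.34 = 4904 mg

4900 mg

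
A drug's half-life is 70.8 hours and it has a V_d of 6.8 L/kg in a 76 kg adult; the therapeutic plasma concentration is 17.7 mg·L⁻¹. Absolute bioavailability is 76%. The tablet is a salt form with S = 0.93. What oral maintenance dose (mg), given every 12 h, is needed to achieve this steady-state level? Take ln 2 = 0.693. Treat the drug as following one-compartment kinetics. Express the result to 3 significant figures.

Total Vd = 6.8 × 76 = 516.8 L
k = 0.693/70.8 = 0.009788 h⁻¹, so CL = k·Vd = 0.009788 × 516.8 = 5.058 L/h
D = CL × Css × τ / F / S = 5.058 × 17.7 × 12 / 0.76 / 0.93 = 1520 mg

1520 mg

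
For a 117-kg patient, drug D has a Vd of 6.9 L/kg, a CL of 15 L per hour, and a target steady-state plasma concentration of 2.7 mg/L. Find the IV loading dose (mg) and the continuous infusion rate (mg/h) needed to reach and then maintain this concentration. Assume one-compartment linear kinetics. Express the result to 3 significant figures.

Total Vd = 6.9 × 117 = 807.3 L
LD = Vd · C_target = 807.3 × 2.7 = 2180 mg
Infusion rate = 15.00 L/h × 2.7 mg/L = 40.50 mg/h

(a) 2180 mg; (b) 40.5 mg/h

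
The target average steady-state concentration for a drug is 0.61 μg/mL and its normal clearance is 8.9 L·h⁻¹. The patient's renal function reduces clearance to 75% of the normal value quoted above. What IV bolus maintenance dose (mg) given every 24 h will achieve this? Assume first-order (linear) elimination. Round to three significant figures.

97.7 mg

Patient clearance = 0.75 × 8.900 = 6.675 L/h
At steady state, dose per interval replaces the amount cleared in that interval: D/τ = CL·Css.
D = CL × Css × τ = 6.675 × 0.61 × 24 = 97.72 mg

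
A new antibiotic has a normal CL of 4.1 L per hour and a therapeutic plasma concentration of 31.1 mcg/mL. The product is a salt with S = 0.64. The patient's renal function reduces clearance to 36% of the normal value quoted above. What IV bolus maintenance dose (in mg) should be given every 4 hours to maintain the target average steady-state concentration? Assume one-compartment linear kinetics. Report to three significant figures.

Patient clearance = 0.36 × 4.100 = 1.476 L/h
D = CL × Css × τ / S = 1.476 × 31.1 × 4 / 0.64 = 286.9 mg

287 mg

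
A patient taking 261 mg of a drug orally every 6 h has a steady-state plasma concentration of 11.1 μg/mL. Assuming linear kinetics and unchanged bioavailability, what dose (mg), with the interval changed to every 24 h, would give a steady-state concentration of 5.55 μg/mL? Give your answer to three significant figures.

With linear kinetics, Css is proportional to dose rate (D/τ) at fixed clearance.
D₂ = D₁ × (Css,target / Css,current) × (τ₂/τ₁) = 261 × (5.55/11.1) × (24/6) = 522.0 mg

522 mg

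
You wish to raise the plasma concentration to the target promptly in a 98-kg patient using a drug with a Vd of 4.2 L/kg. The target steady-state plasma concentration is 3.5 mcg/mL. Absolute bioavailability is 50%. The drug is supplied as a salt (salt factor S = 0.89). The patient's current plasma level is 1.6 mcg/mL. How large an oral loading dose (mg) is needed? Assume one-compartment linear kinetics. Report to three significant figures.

1760 mg

Vd = 4.2 L/kg × 98 kg = 411.6 L
Concentration deficit ΔC = 3.5 − 1.6 = 1.900 mg/L
LD = Vd × ΔC / F / S = 411.6 × 1.900 / 0.5 / 0.89 = 1757 mg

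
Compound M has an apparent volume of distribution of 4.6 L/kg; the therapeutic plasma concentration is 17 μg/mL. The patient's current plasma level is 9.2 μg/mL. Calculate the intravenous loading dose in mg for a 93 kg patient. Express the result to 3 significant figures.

3340 mg

Total Vd = 4.6 × 93 = 427.8 L
The loading dose fills Vd to the target concentration.
Concentration deficit ΔC = 17 − 9.2 = 7.800 mg/L
LD = Vd × ΔC = 427.8 × 7.800 = 3337 mg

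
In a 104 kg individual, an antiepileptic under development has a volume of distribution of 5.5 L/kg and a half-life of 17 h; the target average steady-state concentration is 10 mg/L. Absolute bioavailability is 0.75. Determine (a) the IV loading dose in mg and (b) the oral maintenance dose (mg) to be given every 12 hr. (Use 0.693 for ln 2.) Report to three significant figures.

Vd(total) = 104 kg × 5.5 L/kg = 572.0 L
LD = Vd × C = 572.0 × 10 = 5720 mg
CL = 0.693 × Vd / t½ = 0.693 × 572.0 / 17 = 23.32 L/h
D = CL × Css × τ / F = 23.32 × 10 × 12 / 0.75 = 3731 mg

(a) 5720 mg; (b) 3730 mg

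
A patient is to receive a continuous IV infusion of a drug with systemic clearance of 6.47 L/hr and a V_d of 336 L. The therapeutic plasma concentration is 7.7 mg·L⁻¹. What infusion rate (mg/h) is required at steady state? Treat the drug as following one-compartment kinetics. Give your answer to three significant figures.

49.8 mg/h

Maintenance depends on clearance, not Vd — rate in must match rate out.
Infusion rate = CL · Css = 6.470 L/h × 7.7 mg/L = 49.82 mg/h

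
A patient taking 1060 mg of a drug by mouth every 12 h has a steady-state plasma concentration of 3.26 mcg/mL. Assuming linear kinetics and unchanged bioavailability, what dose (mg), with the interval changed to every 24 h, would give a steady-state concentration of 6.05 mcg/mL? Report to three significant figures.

3930 mg

With linear kinetics, Css is proportional to dose rate (D/τ) at fixed clearance.
D₂ = D₁ × (Css,target / Css,current) × (τ₂/τ₁) = 1060 × (6.05/3.26) × (24/12) = 3934 mg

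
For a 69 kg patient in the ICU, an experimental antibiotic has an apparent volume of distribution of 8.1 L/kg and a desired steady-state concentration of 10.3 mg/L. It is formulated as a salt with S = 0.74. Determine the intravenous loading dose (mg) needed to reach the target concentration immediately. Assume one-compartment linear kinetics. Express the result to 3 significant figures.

7780 mg

Total Vd = 8.1 × 69 = 558.9 L
The loading dose fills Vd to the target concentration.
LD = Vd × C / S = 558.9 × 10.30 / 0.74 = 7779 mg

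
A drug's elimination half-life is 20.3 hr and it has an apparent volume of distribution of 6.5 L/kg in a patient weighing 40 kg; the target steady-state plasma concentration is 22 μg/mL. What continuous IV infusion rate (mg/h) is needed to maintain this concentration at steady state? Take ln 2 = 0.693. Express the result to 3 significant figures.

195 mg/h

Vd(total) = 40 kg × 6.5 L/kg = 260.0 L
CL = ln 2 · Vd / t½ = 0.693 × 260.0 / 20.3 = 8.876 L/h
Infusion rate = CL × Css = 8.876 × 22 = 195.3 mg/h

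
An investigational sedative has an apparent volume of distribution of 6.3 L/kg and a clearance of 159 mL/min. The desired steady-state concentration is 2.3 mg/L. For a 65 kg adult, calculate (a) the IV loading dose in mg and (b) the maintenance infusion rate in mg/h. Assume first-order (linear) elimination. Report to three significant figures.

Total Vd = 6.3 × 65 = 409.5 L
Loading dose = Vd × C = 409.5 × 2.3 = 941.9 mg
CL = 159 mL/min = 159 × 0.06 = 9.540 L/h
Maintenance: replace elimination → rate = CL × Css = 9.540 × 2.3 = 21.94 mg/h

(a) 942 mg; (b) 21.9 mg/h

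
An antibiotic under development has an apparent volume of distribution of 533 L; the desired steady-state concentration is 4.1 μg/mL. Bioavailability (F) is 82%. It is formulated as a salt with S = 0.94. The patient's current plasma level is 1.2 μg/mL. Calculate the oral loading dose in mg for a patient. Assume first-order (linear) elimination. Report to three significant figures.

2010 mg

Concentration deficit ΔC = 4.1 − 1.2 = 2.900 mg/L
LD = Vd × ΔC / F / S = 533.0 × 2.900 / 0.82 / 0.94 = 2005 mg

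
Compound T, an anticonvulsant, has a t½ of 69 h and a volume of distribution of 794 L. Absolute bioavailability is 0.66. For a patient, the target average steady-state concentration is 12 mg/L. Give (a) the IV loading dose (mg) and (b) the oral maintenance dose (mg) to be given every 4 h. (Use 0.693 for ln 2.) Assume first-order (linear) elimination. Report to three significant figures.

(a) 9530 mg; (b) 580 mg

LD = Vd × C = 794.0 × 12 = 9528 mg
CL = 0.693 × Vd / t½ = 0.693 × 794.0 / 69 = 7.975 L/h
D = CL × Css × τ / F = 7.975 × 12 × 4 / 0.66 = 580.0 mg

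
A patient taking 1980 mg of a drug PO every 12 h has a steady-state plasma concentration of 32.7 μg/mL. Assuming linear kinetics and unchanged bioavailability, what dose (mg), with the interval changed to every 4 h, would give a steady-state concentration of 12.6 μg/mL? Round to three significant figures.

With linear kinetics, Css is proportional to dose rate (D/τ) at fixed clearance.
D₂ = D₁ × (Css,target / Css,current) × (τ₂/τ₁) = 1980 × (12.6/32.7) × (4/12) = 254.3 mg

254 mg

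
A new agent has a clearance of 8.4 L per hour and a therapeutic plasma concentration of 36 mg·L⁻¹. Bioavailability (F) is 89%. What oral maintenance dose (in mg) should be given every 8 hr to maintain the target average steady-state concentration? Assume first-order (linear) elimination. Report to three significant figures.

D = CL × Css × τ / F = 8.400 × 36 × 8 / 0.89 = 2718 mg

2720 mg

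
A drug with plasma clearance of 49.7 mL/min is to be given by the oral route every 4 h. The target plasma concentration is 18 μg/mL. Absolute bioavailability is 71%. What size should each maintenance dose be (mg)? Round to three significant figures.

302 mg

Convert clearance: 49.7 mL/min × 60 min/h ÷ 1000 mL/L = 2.982 L/h
At steady state, dose per interval replaces the amount cleared in that interval: F·D/τ = CL·Css.
D = CL × Css × τ / F = 2.982 × 18 × 4 / 0.71 = 302.4 mg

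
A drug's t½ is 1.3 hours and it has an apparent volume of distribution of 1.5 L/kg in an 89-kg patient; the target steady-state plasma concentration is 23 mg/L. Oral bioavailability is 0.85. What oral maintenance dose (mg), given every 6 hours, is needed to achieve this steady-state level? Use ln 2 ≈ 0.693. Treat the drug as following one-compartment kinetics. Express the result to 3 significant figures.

Vd = 1.5 L/kg × 89 kg = 133.5 L
k = 0.693/1.3 = 0.5331 h⁻¹, so CL = k·Vd = 0.5331 × 133.5 = 71.17 L/h
D = CL × Css × τ / F = 71.17 × 23 × 6 / 0.85 = 11550 mg

11600 mg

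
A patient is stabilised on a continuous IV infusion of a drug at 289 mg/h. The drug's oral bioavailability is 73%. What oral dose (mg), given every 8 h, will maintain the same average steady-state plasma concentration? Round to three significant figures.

3170 mg

To maintain the same Css, the systemic dosing rate must be unchanged: F·D/τ = infusion rate.
D = rate × τ / F = 289 × 8 / 0.73 = 3167 mg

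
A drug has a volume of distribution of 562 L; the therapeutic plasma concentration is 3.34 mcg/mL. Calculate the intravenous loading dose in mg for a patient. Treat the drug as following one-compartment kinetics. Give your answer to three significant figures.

LD = Vd × C = 562.0 × 3.340 = 1877 mg

1880 mg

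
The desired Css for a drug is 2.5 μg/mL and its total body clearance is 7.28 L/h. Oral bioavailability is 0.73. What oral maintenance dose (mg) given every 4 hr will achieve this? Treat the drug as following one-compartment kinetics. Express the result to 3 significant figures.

99.7 mg

D = CL × Css × τ / F = 7.280 × 2.5 × 4 / 0.73 = 99.73 mg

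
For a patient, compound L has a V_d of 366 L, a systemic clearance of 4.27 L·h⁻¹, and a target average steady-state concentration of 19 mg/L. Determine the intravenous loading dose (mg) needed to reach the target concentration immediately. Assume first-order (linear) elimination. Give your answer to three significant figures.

6950 mg

LD = Vd × C = 366.0 × 19.00 = 6954 mg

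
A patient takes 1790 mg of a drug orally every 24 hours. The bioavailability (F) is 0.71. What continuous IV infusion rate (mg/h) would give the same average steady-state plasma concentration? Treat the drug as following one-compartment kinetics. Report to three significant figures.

Equivalent systemic input: infusion rate = F·D/τ.
Rate = 0.71 × 1790 / 24 = 52.95 mg/h

53.0 mg/h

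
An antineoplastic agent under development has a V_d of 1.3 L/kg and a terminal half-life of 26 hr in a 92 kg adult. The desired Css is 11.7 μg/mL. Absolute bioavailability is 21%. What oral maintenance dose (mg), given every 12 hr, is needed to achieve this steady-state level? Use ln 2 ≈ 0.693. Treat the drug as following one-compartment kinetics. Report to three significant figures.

Vd = 1.3 L/kg × 92 kg = 119.6 L
CL = 0.693 × Vd / t½ = 0.693 × 119.6 / 26 = 3.188 L/h
D = CL × Css × τ / F = 3.188 × 11.7 × 12 / 0.21 = 2131 mg

2130 mg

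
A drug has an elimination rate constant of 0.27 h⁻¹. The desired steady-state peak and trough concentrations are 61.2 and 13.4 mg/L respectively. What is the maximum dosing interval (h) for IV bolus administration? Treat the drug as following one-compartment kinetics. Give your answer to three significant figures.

Between IV bolus doses, concentration decays as C = C₀·e^(−kτ), so C_peak/C_trough = e^(kτ).
τ_max = ln(C_peak/C_trough) / k = ln(61.2/13.4) / 0.2700 = 1.519 / 0.2700 = 5.626 h

5.63 h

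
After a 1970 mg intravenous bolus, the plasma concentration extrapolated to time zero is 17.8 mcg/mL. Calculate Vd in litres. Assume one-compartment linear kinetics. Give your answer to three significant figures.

Immediately after an IV bolus, C₀ = Dose / Vd, so Vd = Dose / C₀.
Vd = 1970 / 17.8 = 110.7 L

111 L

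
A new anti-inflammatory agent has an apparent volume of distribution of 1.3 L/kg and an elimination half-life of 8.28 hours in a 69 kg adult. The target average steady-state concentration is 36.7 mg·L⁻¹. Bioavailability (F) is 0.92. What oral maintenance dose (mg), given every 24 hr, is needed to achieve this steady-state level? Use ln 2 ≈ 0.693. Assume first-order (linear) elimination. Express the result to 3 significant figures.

Total Vd = 1.3 × 69 = 89.70 L
CL = 0.693 × Vd / t½ = 0.693 × 89.70 / 8.28 = 7.508 L/h
D = CL × Css × τ / F = 7.508 × 36.7 × 24 / 0.92 = 7188 mg

7190 mg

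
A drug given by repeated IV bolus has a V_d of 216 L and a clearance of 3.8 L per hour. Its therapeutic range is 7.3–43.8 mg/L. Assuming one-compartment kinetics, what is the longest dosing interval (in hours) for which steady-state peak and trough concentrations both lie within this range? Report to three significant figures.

102 h

k = CL / Vd = 3.800 / 216.0 = 0.01759 h⁻¹
Between IV bolus doses, concentration decays as C = C₀·e^(−kτ), so C_peak/C_trough = e^(kτ).
τ_max = ln(C_peak/C_trough) / k = ln(43.8/7.3) / 0.01759 = 1.792 / 0.01759 = 101.9 h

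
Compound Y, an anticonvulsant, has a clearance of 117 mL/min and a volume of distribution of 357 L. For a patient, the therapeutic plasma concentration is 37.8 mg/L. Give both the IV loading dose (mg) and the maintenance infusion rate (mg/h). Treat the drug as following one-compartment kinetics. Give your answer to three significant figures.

Loading dose = Vd × C = 357.0 × 37.8 = 13490 mg
Convert clearance: 117 mL/min × 60 min/h ÷ 1000 mL/L = 7.020 L/h
Infusion rate = 7.020 L/h × 37.8 mg/L = 265.4 mg/h

(a) 13500 mg; (b) 265 mg/h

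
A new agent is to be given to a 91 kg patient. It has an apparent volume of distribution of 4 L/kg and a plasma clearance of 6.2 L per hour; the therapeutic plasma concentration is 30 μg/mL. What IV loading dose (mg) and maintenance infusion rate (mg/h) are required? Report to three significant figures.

Total Vd = 4 × 91 = 364.0 L
Loading: fill Vd to C_target → 364.0 L × 30 mg/L = 10920 mg
Maintenance infusion rate = CL × Css = 6.200 × 30 = 186.0 mg/h

(a) 10900 mg; (b) 186 mg/h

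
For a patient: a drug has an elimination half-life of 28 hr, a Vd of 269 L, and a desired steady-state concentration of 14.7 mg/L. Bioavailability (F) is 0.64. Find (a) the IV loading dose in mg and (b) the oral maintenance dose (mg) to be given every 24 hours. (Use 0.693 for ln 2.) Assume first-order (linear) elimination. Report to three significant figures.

(a) 3950 mg; (b) 3670 mg

LD = Vd × C = 269.0 × 14.7 = 3954 mg
CL = 0.693 × Vd / t½ = 0.693 × 269.0 / 28 = 6.658 L/h
D = CL × Css × τ / F = 6.658 × 14.7 × 24 / 0.64 = 3670 mg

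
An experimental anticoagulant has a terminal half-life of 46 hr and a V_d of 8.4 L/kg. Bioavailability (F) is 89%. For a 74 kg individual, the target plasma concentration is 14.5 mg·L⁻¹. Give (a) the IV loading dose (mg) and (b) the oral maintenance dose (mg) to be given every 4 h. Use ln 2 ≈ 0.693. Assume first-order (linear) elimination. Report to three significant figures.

Vd = 8.4 L/kg × 74 kg = 621.6 L
LD = Vd × C = 621.6 × 14.5 = 9013 mg
CL = 0.693 × Vd / t½ = 0.693 × 621.6 / 46 = 9.365 L/h
D = CL × Css × τ / F = 9.365 × 14.5 × 4 / 0.89 = 610.3 mg

(a) 9010 mg; (b) 610 mg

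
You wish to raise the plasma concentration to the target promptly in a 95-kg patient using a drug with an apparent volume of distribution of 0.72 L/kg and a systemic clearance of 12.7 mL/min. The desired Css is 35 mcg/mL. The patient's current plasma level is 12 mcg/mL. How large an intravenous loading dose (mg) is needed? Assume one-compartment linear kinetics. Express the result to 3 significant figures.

1570 mg

Total Vd = 0.72 × 95 = 68.40 L
Loading dose depends on Vd (not clearance): it fills the distribution volume.
Concentration deficit ΔC = 35 − 12 = 23.00 mg/L
LD = Vd × ΔC = 68.40 × 23.00 = 1573 mg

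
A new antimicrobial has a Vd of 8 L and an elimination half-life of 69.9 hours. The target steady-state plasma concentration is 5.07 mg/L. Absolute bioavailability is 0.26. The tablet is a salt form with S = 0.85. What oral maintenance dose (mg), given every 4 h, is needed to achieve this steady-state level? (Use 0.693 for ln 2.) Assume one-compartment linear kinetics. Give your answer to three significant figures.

CL = ln 2 · Vd / t½ = 0.693 × 8.000 / 69.9 = 0.07931 L/h
D = CL × Css × τ / F / S = 0.07931 × 5.07 × 4 / 0.26 / 0.85 = 7.278 mg

7.28 mg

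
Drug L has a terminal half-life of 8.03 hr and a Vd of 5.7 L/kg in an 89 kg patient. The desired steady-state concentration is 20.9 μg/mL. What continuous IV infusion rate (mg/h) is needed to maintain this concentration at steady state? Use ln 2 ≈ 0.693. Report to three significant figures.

Vd(total) = 89 kg × 5.7 L/kg = 507.3 L
CL = 0.693 × Vd / t½ = 0.693 × 507.3 / 8.03 = 43.78 L/h
Infusion rate = CL × Css = 43.78 × 20.9 = 915.0 mg/h

915 mg/h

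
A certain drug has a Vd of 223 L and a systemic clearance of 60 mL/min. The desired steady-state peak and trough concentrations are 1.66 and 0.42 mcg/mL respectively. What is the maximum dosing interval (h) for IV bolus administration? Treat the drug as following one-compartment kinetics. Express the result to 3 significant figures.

85.1 h

CL = 60 mL/min × 60/1000 = 3.600 L/h
k = CL / Vd = 3.600 / 223.0 = 0.01614 h⁻¹
Between IV bolus doses, concentration decays as C = C₀·e^(−kτ), so C_peak/C_trough = e^(kτ).
τ_max = ln(C_peak/C_trough) / k = ln(1.66/0.42) / 0.01614 = 1.374 / 0.01614 = 85.13 h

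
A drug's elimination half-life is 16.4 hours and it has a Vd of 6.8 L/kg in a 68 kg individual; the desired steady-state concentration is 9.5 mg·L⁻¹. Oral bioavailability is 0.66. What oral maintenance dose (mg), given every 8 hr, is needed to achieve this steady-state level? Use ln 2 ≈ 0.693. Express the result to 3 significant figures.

Vd(total) = 68 kg × 6.8 L/kg = 462.4 L
k = 0.693/16.4 = 0.04226 h⁻¹, so CL = k·Vd = 0.04226 × 462.4 = 19.54 L/h
D = CL × Css × τ / F = 19.54 × 9.5 × 8 / 0.66 = 2250 mg

2250 mg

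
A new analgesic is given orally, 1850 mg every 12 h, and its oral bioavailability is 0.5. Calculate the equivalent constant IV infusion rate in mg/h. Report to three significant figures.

77.1 mg/h

Equivalent systemic input: infusion rate = F·D/τ.
Rate = 0.5 × 1850 / 12 = 77.08 mg/h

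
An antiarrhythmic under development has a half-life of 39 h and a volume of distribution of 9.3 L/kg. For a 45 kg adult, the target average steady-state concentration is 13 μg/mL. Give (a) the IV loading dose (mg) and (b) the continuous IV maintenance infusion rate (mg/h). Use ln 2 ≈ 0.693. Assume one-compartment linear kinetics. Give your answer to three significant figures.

(a) 5440 mg; (b) 96.7 mg/h

Total Vd = 9.3 × 45 = 418.5 L
LD = Vd × C = 418.5 × 13 = 5441 mg
CL = 0.693 × Vd / t½ = 0.693 × 418.5 / 39 = 7.436 L/h
Infusion rate = CL × Css = 7.436 × 13 = 96.67 mg/h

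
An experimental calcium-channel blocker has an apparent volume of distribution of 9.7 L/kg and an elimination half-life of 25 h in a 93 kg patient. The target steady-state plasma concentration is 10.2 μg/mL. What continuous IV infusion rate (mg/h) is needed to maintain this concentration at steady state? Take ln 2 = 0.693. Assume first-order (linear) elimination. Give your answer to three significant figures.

Total Vd = 9.7 × 93 = 902.1 L
k = 0.693/25 = 0.02772 h⁻¹, so CL = k·Vd = 0.02772 × 902.1 = 25.01 L/h
Infusion rate = CL × Css = 25.01 × 10.2 = 255.1 mg/h

255 mg/h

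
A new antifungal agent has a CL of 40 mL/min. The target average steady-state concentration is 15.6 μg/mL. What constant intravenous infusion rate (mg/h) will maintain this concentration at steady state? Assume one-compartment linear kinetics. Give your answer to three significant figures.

CL = 40 mL/min × 60/1000 = 2.400 L/h
Rate = CL × Css = 2.400 × 15.6 = 37.44 mg/h

37.4 mg/h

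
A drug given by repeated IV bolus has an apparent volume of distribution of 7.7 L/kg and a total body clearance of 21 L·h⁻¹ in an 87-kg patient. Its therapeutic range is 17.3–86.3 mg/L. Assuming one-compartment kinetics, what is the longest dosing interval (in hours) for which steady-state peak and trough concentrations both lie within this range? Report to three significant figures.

Total Vd = 7.7 × 87 = 669.9 L
k = CL / Vd = 21.00 / 669.9 = 0.03135 h⁻¹
Between IV bolus doses, concentration decays as C = C₀·e^(−kτ), so C_peak/C_trough = e^(kτ).
τ_max = ln(C_peak/C_trough) / k = ln(86.3/17.3) / 0.03135 = 1.607 / 0.03135 = 51.26 h

51.3 h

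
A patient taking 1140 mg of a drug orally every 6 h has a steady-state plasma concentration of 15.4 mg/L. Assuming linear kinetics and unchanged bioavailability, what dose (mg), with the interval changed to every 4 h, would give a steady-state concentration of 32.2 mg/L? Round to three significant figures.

1590 mg

With linear kinetics, Css is proportional to dose rate (D/τ) at fixed clearance.
D₂ = D₁ × (Css,target / Css,current) × (τ₂/τ₁) = 1140 × (32.2/15.4) × (4/6) = 1589 mg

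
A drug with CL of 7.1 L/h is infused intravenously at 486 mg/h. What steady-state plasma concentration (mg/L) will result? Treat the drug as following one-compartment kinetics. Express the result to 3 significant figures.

Css = rate / CL = 486 / 7.100 = 68.45 mg/L

68.5 mg/L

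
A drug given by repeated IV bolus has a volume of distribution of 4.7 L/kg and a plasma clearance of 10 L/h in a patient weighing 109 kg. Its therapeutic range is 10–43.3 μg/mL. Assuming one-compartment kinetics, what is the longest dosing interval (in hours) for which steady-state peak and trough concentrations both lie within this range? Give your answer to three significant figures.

Total Vd = 4.7 × 109 = 512.3 L
k = CL / Vd = 10.00 / 512.3 = 0.01952 h⁻¹
Between IV bolus doses, concentration decays as C = C₀·e^(−kτ), so C_peak/C_trough = e^(kτ).
τ_max = ln(C_peak/C_trough) / k = ln(43.3/10) / 0.01952 = 1.466 / 0.01952 = 75.10 h

75.1 h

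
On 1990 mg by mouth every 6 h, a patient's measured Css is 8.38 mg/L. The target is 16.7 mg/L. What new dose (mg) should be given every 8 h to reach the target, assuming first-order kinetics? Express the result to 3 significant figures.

For first-order elimination, Css ∝ F·D/(CL·τ); F and CL are unchanged, so Css ∝ D/τ.
D₂ = D₁ × (Css,target / Css,current) × (τ₂/τ₁) = 1990 × (16.7/8.38) × (8/6) = 5288 mg

5290 mg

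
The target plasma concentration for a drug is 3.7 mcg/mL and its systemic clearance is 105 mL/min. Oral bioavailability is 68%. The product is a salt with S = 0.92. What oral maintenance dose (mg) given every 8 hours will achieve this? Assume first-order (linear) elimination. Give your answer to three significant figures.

298 mg

CL = 105 mL/min = 105 × 0.06 = 6.300 L/h
At steady state, dose per interval replaces the amount cleared in that interval: F·S·D/τ = CL·Css.
D = CL × Css × τ / F / S = 6.300 × 3.7 × 8 / 0.68 / 0.92 = 298.1 mg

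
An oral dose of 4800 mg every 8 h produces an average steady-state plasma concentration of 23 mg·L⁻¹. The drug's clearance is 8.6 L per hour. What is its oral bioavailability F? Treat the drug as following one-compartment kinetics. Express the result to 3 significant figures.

F·D/τ = CL·Css at steady state → F = CL·Css·τ / D.
F = 8.6 × 23 × 8 / 4800 = 0.330

0.330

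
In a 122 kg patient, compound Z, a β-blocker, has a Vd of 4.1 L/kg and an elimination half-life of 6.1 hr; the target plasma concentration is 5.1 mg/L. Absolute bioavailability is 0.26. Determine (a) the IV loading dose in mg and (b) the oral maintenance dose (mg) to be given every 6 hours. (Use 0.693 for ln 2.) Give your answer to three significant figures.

Vd = 4.1 L/kg × 122 kg = 500.2 L
LD = Vd × C = 500.2 × 5.1 = 2551 mg
CL = 0.693 × Vd / t½ = 0.693 × 500.2 / 6.1 = 56.83 L/h
D = CL × Css × τ / F = 56.83 × 5.1 × 6 / 0.26 = 6688 mg

(a) 2550 mg; (b) 6690 mg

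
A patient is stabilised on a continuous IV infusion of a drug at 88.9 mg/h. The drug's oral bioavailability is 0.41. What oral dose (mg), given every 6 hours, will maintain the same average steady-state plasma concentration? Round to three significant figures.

To maintain the same Css, the systemic dosing rate must be unchanged: F·D/τ = infusion rate.
D = rate × τ / F = 88.9 × 6 / 0.41 = 1301 mg

1300 mg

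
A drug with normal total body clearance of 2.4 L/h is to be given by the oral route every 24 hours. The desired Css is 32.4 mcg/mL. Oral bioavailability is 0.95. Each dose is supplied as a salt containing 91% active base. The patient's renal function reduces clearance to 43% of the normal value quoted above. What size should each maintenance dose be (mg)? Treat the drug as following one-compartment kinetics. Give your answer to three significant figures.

Patient clearance = 0.43 × 2.400 = 1.032 L/h
At steady state, dose per interval replaces the amount cleared in that interval: F·S·D/τ = CL·Css.
D = CL × Css × τ / F / S = 1.032 × 32.4 × 24 / 0.95 / 0.91 = 928.3 mg

928 mg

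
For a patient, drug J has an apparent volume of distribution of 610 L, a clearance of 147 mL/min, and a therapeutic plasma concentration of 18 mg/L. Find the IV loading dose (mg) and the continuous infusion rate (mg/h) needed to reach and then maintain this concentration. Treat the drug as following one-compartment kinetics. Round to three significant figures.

Loading: fill Vd to C_target → 610.0 L × 18 mg/L = 10980 mg
CL = 147 mL/min × 60/1000 = 8.820 L/h
Infusion rate = 8.820 L/h × 18 mg/L = 158.8 mg/h

(a) 11000 mg; (b) 159 mg/h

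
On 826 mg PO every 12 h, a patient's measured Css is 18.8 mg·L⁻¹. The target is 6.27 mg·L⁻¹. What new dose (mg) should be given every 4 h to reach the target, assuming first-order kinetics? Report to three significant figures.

With linear kinetics, Css is proportional to dose rate (D/τ) at fixed clearance.
D₂ = D₁ × (Css,target / Css,current) × (τ₂/τ₁) = 826 × (6.27/18.8) × (4/12) = 91.83 mg

91.8 mg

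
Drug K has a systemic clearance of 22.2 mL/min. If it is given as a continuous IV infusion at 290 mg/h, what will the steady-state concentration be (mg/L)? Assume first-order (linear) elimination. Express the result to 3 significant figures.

CL = 22.2 mL/min × 60/1000 = 1.332 L/h
Css = rate / CL = 290 / 1.332 = 217.7 mg/L

218 mg/L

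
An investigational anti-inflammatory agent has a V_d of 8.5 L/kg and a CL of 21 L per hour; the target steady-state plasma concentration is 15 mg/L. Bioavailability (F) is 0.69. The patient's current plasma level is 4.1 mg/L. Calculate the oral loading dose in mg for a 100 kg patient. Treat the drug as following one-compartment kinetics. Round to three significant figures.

13400 mg

Vd = 8.5 L/kg × 100 kg = 850.0 L
Concentration deficit ΔC = 15 − 4.1 = 10.90 mg/L
LD = Vd × ΔC / F = 850.0 × 10.90 / 0.69 = 13430 mg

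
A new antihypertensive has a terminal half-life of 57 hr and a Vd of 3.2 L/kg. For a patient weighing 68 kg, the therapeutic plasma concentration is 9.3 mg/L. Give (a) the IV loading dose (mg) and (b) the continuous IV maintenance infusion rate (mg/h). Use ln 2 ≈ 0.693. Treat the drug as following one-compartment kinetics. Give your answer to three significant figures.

(a) 2020 mg; (b) 24.6 mg/h

Vd = 3.2 L/kg × 68 kg = 217.6 L
LD = Vd × C = 217.6 × 9.3 = 2024 mg
CL = 0.693 × Vd / t½ = 0.693 × 217.6 / 57 = 2.646 L/h
Infusion rate = CL × Css = 2.646 × 9.3 = 24.61 mg/h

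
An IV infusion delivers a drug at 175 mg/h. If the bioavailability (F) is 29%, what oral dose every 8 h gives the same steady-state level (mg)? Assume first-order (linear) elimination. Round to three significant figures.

To maintain the same Css, the systemic dosing rate must be unchanged: F·D/τ = infusion rate.
D = rate × τ / F = 175 × 8 / 0.29 = 4828 mg

4830 mg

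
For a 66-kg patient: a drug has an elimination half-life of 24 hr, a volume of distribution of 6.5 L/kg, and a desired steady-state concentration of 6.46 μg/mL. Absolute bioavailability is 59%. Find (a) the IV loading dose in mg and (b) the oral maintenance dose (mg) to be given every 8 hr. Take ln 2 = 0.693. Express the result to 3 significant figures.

(a) 2770 mg; (b) 1090 mg

Total Vd = 6.5 × 66 = 429.0 L
LD = Vd × C = 429.0 × 6.46 = 2771 mg
CL = 0.693 × Vd / t½ = 0.693 × 429.0 / 24 = 12.39 L/h
D = CL × Css × τ / F = 12.39 × 6.46 × 8 / 0.59 = 1085 mg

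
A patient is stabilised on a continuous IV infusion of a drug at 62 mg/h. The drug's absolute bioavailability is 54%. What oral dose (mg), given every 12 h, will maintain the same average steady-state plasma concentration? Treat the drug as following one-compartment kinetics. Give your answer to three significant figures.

1380 mg

To maintain the same Css, the systemic dosing rate must be unchanged: F·D/τ = infusion rate.
D = rate × τ / F = 62 × 12 / 0.54 = 1378 mg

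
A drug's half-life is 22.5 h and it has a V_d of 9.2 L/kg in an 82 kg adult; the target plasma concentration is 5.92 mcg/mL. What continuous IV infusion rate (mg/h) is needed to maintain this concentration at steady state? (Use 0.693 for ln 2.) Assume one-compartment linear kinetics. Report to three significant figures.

Total Vd = 9.2 × 82 = 754.4 L
k = 0.693/22.5 = 0.03080 h⁻¹, so CL = k·Vd = 0.03080 × 754.4 = 23.24 L/h
Infusion rate = CL × Css = 23.24 × 5.92 = 137.6 mg/h

138 mg/h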